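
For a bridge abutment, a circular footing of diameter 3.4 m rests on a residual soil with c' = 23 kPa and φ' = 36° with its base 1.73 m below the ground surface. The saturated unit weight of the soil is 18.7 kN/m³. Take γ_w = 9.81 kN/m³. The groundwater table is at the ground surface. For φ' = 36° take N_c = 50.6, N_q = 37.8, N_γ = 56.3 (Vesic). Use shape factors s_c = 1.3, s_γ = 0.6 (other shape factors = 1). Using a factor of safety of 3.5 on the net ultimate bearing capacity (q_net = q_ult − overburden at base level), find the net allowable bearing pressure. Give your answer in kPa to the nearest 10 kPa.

Water table at ground surface, so effective unit weight γ' = 18.7 − 9.81 = 8.89 kN/m³ is used throughout; overburden q = 8.89 × 1.73 = 15.38 kPa; the same γ' applies in the ½γBN_γ term.
Cohesion term c·N_c·s_c = 23 × 50.6 × 1.3 = 1512.9 kPa; surcharge term q·N_q = 15.38 × 37.8 = 581.35 kPa; self-weight term 0.5·γ·B·N_γ·s_γ = 0.5 × 8.89 × 3.4 × 56.3 × 0.6 = 510.52 kPa.
q_ult = 1512.9 + 581.35 + 510.52 = 2604.8 kPa.
q_net = 2604.8 − 15.38 = 2589.4 kPa.
q_all(net) = 2589.4 / 3.5 = 739.84 kPa.

q_all(net) ≈ 740 kPa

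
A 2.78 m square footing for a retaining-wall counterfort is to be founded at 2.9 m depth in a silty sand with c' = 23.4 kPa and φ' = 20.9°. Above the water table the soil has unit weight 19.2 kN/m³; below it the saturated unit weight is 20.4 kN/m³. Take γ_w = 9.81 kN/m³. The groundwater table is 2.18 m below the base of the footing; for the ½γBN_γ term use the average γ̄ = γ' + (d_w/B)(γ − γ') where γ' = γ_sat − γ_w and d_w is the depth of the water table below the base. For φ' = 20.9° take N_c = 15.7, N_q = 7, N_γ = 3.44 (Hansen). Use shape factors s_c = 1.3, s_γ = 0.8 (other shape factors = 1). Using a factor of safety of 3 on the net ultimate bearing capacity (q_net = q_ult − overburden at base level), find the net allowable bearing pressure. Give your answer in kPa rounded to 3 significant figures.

q_all(net) ≈ 293 kPa

Overburden at base level: q = 19.2 × 2.9 = 55.68 kPa.
The water table is 2.18 m below the base (< B = 2.78 m), so the ½γBN_γ term uses γ̄ = γ' + (d_w/B)(γ − γ') = 10.59 + (2.18/2.78)(19.2 − 10.59) = 17.342 kN/m³.
Cohesion term c·N_c·s_c = 23.4 × 15.7 × 1.3 = 477.59 kPa; surcharge term q·N_q = 55.68 × 7 = 389.76 kPa; self-weight term 0.5·γ·B·N_γ·s_γ = 0.5 × 17.342 × 2.78 × 3.44 × 0.8 = 66.337 kPa.
q_ult = 477.59 + 389.76 + 66.337 = 933.69 kPa.
q_net = 933.69 − 55.68 = 878.01 kPa.
q_all(net) = 878.01 / 3 = 292.67 kPa.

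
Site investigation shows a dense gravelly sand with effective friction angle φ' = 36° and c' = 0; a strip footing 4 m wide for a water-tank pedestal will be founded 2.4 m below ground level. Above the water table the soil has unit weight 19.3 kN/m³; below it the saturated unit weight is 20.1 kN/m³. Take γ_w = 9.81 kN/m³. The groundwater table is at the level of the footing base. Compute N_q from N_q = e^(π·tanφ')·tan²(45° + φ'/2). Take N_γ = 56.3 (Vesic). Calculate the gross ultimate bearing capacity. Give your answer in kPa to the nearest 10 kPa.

q_ult ≈ 2910 kPa

tan36° = 0.7265, so N_q = e^(π×0.7265)·tan²(63°) = 9.801 × 3.852 = 37.75.
Overburden at base level: q = 19.3 × 2.4 = 46.32 kPa.
Below the base the soil is submerged, so the ½γBN_γ term uses γ' = 20.1 − 9.81 = 10.29 kN/m³.
Surcharge term q·N_q = 46.32 × 37.752 = 1748.7 kPa; self-weight term 0.5·γ·B·N_γ = 0.5 × 10.29 × 4 × 56.3 = 1158.7 kPa.
q_ult = 1748.7 + 1158.7 = 2907.3 kPa.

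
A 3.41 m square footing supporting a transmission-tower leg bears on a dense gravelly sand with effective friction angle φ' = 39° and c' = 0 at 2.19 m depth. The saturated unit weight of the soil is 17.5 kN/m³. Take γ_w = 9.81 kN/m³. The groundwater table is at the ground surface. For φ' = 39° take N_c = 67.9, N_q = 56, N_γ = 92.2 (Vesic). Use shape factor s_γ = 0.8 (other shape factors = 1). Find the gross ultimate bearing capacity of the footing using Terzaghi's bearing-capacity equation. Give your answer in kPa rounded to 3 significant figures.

q_ult ≈ 1910 kPa

Water table at ground surface, so effective unit weight γ' = 17.5 − 9.81 = 7.69 kN/m³ is used throughout; overburden q = 7.69 × 2.19 = 16.841 kPa; the same γ' applies in the ½γBN_γ term.
Surcharge term q·N_q = 16.841 × 56 = 943.1 kPa; self-weight term 0.5·γ·B·N_γ·s_γ = 0.5 × 7.69 × 3.41 × 92.2 × 0.8 = 967.1 kPa.
q_ult = 943.1 + 967.1 = 1910.2 kPa.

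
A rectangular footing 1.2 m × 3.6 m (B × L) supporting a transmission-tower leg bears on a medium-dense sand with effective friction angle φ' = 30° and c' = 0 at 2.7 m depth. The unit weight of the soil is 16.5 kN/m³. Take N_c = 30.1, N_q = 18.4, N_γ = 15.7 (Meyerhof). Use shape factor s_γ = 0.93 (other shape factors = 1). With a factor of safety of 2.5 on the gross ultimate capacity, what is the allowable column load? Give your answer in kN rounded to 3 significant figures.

P_all ≈ 1670 kN

Effective surcharge at the founding depth q = γ·D_f = 16.5 × 2.7 = 44.55 kPa.
q_ult = q·N_q + 0.5·γ·B·N_γ·s_γ
     = 44.55 × 18.4 + 0.5 × 16.5 × 1.2 × 15.7 × 0.93
     = 819.72 + 144.55 = 964.27 kPa.
Gross allowable pressure q_all = 964.27 / 2.5 = 385.71 kPa.
Footing area = 4.32 m², so allowable column load = 385.71 × 4.32 = 1666.3 kN.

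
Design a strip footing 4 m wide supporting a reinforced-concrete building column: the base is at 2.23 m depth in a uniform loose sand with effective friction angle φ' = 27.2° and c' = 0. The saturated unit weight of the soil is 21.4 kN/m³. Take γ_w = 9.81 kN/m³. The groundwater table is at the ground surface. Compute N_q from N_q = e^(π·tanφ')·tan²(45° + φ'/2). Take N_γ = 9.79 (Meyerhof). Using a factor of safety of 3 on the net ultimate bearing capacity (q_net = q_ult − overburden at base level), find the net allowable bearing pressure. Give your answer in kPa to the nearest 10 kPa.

q_all(net) ≈ 180 kPa

N_q = e^(π·tan27.2°)·tan²(58.6°) = 13.49.
With the water table at the surface the whole profile is submerged: γ' = 21.4 − 9.81 = 11.59 kN/m³, so q = γ'·D_f = 25.846 kPa; the same γ' applies in the ½γBN_γ term.
q_ult = q·N_q + 0.5·γ·B·N_γ
     = 25.846 × 13.488 + 0.5 × 11.59 × 4 × 9.79
     = 348.62 + 226.93 = 575.55 kPa.
q_net = 575.55 − 25.846 = 549.7 kPa.
q_all(net) = 549.7 / 3 = 183.23 kPa.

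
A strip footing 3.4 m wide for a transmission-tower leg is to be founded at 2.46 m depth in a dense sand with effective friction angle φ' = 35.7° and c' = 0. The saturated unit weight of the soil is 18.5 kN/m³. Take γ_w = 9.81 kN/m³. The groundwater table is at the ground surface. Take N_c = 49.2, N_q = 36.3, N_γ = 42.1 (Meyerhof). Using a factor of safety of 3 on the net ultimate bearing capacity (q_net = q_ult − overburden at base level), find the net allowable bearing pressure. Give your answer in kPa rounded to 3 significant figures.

γ' = 18.5 − 9.81 = 8.69 kN/m³ (submerged throughout). q = 8.69 × 2.46 = 21.377 kPa; the same γ' applies in the ½γBN_γ term.
q·N_q = 21.377 × 36.3 = 776 kPa
0.5·γ·B·N_γ = 0.5 × 8.69 × 3.4 × 42.1 = 621.94 kPa
q_ult = 776 + 621.94 = 1397.9 kPa.
q_net = 1397.9 − 21.377 = 1376.6 kPa.
q_all(net) = 1376.6 / 3 = 458.86 kPa.

q_all(net) ≈ 459 kPa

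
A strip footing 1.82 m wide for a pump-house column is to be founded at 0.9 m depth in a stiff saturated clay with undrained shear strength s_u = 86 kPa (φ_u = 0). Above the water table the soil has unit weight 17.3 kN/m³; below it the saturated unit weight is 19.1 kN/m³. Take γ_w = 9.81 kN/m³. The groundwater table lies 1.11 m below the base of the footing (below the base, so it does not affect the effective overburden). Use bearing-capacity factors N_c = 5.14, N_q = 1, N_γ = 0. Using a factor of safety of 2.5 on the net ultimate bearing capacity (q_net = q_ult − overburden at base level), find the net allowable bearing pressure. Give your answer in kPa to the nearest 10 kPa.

Overburden at base level: q = 17.3 × 0.9 = 15.57 kPa.
Cohesion term c·N_c = 86 × 5.14 = 442.04 kPa; surcharge term q·N_q = 15.57 × 1 = 15.57 kPa.
q_ult = 442.04 + 15.57 = 457.61 kPa.
q_net = 457.61 − 15.57 = 442.04 kPa.
q_all(net) = 442.04 / 2.5 = 176.82 kPa.

q_all(net) ≈ 180 kPa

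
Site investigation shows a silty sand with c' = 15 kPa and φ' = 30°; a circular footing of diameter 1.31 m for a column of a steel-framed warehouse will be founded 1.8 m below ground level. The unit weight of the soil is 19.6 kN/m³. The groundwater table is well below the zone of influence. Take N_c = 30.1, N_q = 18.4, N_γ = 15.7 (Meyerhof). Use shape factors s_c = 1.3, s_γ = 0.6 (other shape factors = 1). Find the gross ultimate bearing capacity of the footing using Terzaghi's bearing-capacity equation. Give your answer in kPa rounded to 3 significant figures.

q_ult ≈ 1360 kPa

Overburden at base level: q = 19.6 × 1.8 = 35.28 kPa.
Cohesion term c·N_c·s_c = 15 × 30.1 × 1.3 = 586.95 kPa; surcharge term q·N_q = 35.28 × 18.4 = 649.15 kPa; self-weight term 0.5·γ·B·N_γ·s_γ = 0.5 × 19.6 × 1.31 × 15.7 × 0.6 = 120.93 kPa.
q_ult = 586.95 + 649.15 + 120.93 = 1357 kPa.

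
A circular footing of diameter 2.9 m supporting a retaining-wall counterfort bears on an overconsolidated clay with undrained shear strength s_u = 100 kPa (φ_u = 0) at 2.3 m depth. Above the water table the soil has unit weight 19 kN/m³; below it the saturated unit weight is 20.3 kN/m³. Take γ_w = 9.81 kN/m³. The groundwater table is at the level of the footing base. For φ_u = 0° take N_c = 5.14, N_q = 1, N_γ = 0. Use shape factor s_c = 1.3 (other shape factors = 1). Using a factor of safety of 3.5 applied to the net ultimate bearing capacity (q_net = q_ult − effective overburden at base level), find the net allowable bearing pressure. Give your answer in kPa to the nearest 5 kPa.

Overburden at base level: q = 19 × 2.3 = 43.7 kPa.
Cohesion term c·N_c·s_c = 100 × 5.14 × 1.3 = 668.2 kPa; surcharge term q·N_q = 43.7 × 1 = 43.7 kPa.
q_ult = 668.2 + 43.7 = 711.9 kPa.
Net ultimate: q_net = 711.9 − 43.7 = 668.2 kPa.
q_all(net) = 668.2 / 3.5 = 190.91 kPa.

q_all(net) ≈ 190 kPa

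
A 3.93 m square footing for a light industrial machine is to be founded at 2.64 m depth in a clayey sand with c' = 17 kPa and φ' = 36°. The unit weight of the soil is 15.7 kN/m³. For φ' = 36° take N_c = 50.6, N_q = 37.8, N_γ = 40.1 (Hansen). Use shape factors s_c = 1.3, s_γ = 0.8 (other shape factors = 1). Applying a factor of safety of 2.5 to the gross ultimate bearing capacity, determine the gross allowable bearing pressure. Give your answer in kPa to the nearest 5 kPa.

Effective surcharge at the founding depth q = γ·D_f = 15.7 × 2.64 = 41.448 kPa.
q_ult = c·N_c·s_c + q·N_q + 0.5·γ·B·N_γ·s_γ
     = 17 × 50.6 × 1.3 + 41.448 × 37.8 + 0.5 × 15.7 × 3.93 × 40.1 × 0.8
     = 1118.3 + 1566.7 + 989.68 = 3674.7 kPa.
q_all = q_ult / FS = 3674.7 / 2.5 = 1469.9 kPa.

q_all ≈ 1470 kPa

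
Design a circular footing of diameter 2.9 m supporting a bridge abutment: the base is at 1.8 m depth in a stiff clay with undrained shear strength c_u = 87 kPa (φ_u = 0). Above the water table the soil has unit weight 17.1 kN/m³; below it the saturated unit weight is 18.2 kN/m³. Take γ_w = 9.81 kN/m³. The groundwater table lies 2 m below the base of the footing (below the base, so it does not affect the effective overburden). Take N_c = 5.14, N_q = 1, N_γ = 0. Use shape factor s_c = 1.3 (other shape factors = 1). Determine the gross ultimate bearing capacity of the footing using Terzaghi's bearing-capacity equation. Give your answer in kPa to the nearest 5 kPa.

q_ult ≈ 610 kPa

q = γ·D_f = 17.1 × 1.8 = 30.78 kPa.
c·N_c·s_c = 87 × 5.14 × 1.3 = 581.33 kPa
q·N_q = 30.78 × 1 = 30.78 kPa
q_ult = 581.33 + 30.78 = 612.11 kPa.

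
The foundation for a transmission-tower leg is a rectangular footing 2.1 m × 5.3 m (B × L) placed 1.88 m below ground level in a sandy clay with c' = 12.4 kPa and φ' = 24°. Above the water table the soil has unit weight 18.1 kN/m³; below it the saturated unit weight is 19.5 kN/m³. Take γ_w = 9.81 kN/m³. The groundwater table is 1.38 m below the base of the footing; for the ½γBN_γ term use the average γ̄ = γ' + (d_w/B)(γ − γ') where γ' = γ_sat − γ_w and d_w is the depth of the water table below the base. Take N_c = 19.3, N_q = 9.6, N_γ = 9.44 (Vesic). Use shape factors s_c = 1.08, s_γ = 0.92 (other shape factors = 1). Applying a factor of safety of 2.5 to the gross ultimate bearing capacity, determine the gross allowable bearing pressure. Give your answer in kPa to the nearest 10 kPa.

q_all ≈ 290 kPa

Overburden at base level: q = 18.1 × 1.88 = 34.028 kPa.
The water table is 1.38 m below the base (< B = 2.1 m), so the ½γBN_γ term uses γ̄ = γ' + (d_w/B)(γ − γ') = 9.69 + (1.38/2.1)(18.1 − 9.69) = 15.217 kN/m³.
Cohesion term c·N_c·s_c = 12.4 × 19.3 × 1.08 = 258.47 kPa; surcharge term q·N_q = 34.028 × 9.6 = 326.67 kPa; self-weight term 0.5·γ·B·N_γ·s_γ = 0.5 × 15.217 × 2.1 × 9.44 × 0.92 = 138.76 kPa.
q_ult = 258.47 + 326.67 + 138.76 = 723.89 kPa.
q_all = q_ult / FS = 723.89 / 2.5 = 289.56 kPa.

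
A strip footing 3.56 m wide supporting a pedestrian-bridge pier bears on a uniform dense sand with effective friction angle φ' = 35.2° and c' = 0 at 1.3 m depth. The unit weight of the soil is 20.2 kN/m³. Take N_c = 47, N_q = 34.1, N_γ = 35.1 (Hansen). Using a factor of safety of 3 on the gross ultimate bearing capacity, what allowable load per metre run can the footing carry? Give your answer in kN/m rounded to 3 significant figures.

Effective surcharge at the founding depth q = γ·D_f = 20.2 × 1.3 = 26.26 kPa.
q_ult = q·N_q + 0.5·γ·B·N_γ
     = 26.26 × 34.1 + 0.5 × 20.2 × 3.56 × 35.1
     = 895.47 + 1262.1 = 2157.5 kPa.
Gross allowable pressure q_all = 2157.5 / 3 = 719.17 kPa.
Allowable wall load = q_all × B = 719.17 × 3.56 = 2560.3 kN per metre run.

≈ 2560 kN/m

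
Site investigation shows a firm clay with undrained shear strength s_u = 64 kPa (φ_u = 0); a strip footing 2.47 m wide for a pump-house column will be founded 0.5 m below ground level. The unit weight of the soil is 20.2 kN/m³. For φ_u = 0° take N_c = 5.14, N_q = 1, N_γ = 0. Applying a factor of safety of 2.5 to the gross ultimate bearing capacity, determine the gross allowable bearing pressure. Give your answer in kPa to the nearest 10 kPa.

Effective surcharge at the founding depth q = γ·D_f = 20.2 × 0.5 = 10.1 kPa.
q_ult = c·N_c + q·N_q
     = 64 × 5.14 + 10.1 × 1
     = 328.96 + 10.1 = 339.06 kPa.
q_all = q_ult / FS = 339.06 / 2.5 = 135.62 kPa.

q_all ≈ 140 kPa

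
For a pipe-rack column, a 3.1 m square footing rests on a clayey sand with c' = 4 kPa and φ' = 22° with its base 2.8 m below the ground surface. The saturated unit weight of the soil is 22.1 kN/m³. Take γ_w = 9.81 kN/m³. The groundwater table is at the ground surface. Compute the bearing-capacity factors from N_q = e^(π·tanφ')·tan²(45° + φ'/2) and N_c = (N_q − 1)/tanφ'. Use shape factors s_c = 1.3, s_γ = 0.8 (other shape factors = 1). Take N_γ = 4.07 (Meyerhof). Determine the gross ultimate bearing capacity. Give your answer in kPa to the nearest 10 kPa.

q_ult ≈ 420 kPa

tan22° = 0.404, so N_q = e^(π×0.404)·tan²(56°) = 3.558 × 2.198 = 7.82.
N_c = (7.82 − 1)/tan22° = 16.88.
γ' = 22.1 − 9.81 = 12.29 kN/m³ (submerged throughout). q = 12.29 × 2.8 = 34.412 kPa; the same γ' applies in the ½γBN_γ term.
c·N_c·s_c = 4 × 16.883 × 1.3 = 87.791 kPa
q·N_q = 34.412 × 7.8211 = 269.14 kPa
0.5·γ·B·N_γ·s_γ = 0.5 × 12.29 × 3.1 × 4.07 × 0.8 = 62.025 kPa
q_ult = 87.791 + 269.14 + 62.025 = 418.96 kPa.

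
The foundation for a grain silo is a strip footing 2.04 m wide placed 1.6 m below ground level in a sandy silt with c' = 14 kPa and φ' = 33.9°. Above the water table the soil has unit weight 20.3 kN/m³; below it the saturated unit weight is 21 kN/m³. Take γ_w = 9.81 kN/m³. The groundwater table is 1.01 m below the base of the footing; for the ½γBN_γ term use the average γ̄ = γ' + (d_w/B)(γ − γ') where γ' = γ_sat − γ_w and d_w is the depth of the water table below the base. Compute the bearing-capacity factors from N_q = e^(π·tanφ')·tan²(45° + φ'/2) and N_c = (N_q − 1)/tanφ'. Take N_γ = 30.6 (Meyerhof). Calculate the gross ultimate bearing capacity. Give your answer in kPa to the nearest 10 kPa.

q_ult ≈ 2020 kPa

tan33.9° = 0.672, so N_q = e^(π×0.672)·tan²(61.95°) = 8.257 × 3.522 = 29.08.
N_c = (29.08 − 1)/tan33.9° = 41.79.
Effective surcharge at the founding depth q = γ·D_f = 20.3 × 1.6 = 32.48 kPa.
With d_w = 1.01 m < B, γ̄ = 11.19 + (1.01/2.04) × (20.3 − 11.19) = 15.7 kN/m³.
q_ult = c·N_c + q·N_q + 0.5·γ·B·N_γ
     = 14 × 41.793 + 32.48 × 29.083 + 0.5 × 15.7 × 2.04 × 30.6
     = 585.1 + 944.63 + 490.04 = 2019.8 kPa.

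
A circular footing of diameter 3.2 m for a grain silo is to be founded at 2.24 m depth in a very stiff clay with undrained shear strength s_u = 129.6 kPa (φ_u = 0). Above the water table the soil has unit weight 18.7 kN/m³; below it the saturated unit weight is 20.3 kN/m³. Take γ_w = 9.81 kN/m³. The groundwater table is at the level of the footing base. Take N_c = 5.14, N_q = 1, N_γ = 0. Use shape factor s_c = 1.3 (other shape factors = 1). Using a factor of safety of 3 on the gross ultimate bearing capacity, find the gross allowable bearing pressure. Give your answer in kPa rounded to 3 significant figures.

q_all ≈ 303 kPa

q = γ·D_f = 18.7 × 2.24 = 41.888 kPa.
c·N_c·s_c = 129.6 × 5.14 × 1.3 = 865.99 kPa
q·N_q = 41.888 × 1 = 41.888 kPa
q_ult = 865.99 + 41.888 = 907.88 kPa.
q_all = 907.88 / 3 = 302.63 kPa.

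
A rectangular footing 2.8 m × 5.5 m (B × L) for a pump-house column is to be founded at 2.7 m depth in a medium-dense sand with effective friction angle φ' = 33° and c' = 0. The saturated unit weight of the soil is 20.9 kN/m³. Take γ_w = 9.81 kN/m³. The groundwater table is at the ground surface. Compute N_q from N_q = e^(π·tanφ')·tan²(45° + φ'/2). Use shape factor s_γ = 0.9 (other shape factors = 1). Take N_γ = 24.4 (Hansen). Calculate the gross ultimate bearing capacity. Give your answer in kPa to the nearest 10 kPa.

tan33° = 0.6494, so N_q = e^(π×0.6494)·tan²(61.5°) = 7.692 × 3.392 = 26.09.
γ' = 20.9 − 9.81 = 11.09 kN/m³ (submerged throughout). q = 11.09 × 2.7 = 29.943 kPa; the same γ' applies in the ½γBN_γ term.
q·N_q = 29.943 × 26.092 = 781.27 kPa
0.5·γ·B·N_γ·s_γ = 0.5 × 11.09 × 2.8 × 24.4 × 0.9 = 340.95 kPa
q_ult = 781.27 + 340.95 = 1122.2 kPa.

q_ult ≈ 1120 kPa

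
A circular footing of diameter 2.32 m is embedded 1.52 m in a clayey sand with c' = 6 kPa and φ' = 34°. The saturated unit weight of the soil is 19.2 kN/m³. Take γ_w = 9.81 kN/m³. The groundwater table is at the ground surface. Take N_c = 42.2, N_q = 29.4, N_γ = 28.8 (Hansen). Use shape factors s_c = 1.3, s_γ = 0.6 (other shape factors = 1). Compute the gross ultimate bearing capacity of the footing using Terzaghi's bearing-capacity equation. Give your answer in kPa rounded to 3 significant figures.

q_ult ≈ 937 kPa

Water table at ground surface, so effective unit weight γ' = 19.2 − 9.81 = 9.39 kN/m³ is used throughout; overburden q = 9.39 × 1.52 = 14.273 kPa; the same γ' applies in the ½γBN_γ term.
Cohesion term c·N_c·s_c = 6 × 42.2 × 1.3 = 329.16 kPa; surcharge term q·N_q = 14.273 × 29.4 = 419.62 kPa; self-weight term 0.5·γ·B·N_γ·s_γ = 0.5 × 9.39 × 2.32 × 28.8 × 0.6 = 188.22 kPa.
q_ult = 329.16 + 419.62 + 188.22 = 937 kPa.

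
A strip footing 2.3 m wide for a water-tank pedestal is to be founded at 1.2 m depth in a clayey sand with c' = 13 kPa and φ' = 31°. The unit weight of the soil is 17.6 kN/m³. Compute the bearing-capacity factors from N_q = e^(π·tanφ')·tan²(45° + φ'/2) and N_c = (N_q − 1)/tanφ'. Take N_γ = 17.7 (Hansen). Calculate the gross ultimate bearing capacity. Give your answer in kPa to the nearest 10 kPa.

q_ult ≈ 1220 kPa

tan31° = 0.6009, so N_q = e^(π×0.6009)·tan²(60.5°) = 6.604 × 3.124 = 20.63.
N_c = (20.63 − 1)/tan31° = 32.67.
Effective surcharge at the founding depth q = γ·D_f = 17.6 × 1.2 = 21.12 kPa.
q_ult = c·N_c + q·N_q + 0.5·γ·B·N_γ
     = 13 × 32.671 + 21.12 × 20.631 + 0.5 × 17.6 × 2.3 × 17.7
     = 424.72 + 435.72 + 358.25 = 1218.7 kPa.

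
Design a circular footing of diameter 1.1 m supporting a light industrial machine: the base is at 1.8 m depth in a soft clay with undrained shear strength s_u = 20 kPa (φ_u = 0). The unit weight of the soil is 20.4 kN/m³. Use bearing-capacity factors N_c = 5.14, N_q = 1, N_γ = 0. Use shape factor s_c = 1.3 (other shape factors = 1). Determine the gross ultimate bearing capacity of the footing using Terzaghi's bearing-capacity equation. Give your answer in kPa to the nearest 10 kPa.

Overburden at base level: q = 20.4 × 1.8 = 36.72 kPa.
Cohesion term c·N_c·s_c = 20 × 5.14 × 1.3 = 133.64 kPa; surcharge term q·N_q = 36.72 × 1 = 36.72 kPa.
q_ult = 133.64 + 36.72 = 170.36 kPa.

q_ult ≈ 170 kPa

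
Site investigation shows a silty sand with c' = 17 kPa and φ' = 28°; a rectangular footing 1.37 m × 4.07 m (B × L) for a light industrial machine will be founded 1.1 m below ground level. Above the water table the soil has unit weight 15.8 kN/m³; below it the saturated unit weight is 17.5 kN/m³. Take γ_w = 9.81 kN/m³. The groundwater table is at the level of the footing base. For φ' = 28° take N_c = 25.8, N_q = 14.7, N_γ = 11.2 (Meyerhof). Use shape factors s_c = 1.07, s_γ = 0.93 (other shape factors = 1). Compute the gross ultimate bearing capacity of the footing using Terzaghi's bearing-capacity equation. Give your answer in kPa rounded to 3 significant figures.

q_ult ≈ 780 kPa

Effective surcharge at the founding depth q = γ·D_f = 15.8 × 1.1 = 17.38 kPa.
The water table coincides with the base, so in the self-weight term γ → γ' = 7.69 kN/m³.
q_ult = c·N_c·s_c + q·N_q + 0.5·γ·B·N_γ·s_γ
     = 17 × 25.8 × 1.07 + 17.38 × 14.7 + 0.5 × 7.69 × 1.37 × 11.2 × 0.93
     = 469.3 + 255.49 + 54.868 = 779.66 kPa.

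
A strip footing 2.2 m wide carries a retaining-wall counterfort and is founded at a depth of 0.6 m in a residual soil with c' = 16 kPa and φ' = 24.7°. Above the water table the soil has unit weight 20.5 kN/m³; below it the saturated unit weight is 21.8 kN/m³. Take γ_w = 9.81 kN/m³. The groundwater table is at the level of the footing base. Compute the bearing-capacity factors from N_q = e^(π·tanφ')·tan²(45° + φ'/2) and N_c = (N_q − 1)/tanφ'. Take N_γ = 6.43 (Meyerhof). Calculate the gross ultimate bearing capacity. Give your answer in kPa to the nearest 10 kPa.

q_ult ≈ 540 kPa

tan24.7° = 0.4599, so N_q = e^(π×0.4599)·tan²(57.35°) = 4.242 × 2.436 = 10.33.
N_c = (10.33 − 1)/tan24.7° = 20.29.
q = γ·D_f = 20.5 × 0.6 = 12.3 kPa.
For the ½γBN_γ term take γ' = 21.8 − 9.81 = 11.99 kN/m³ (soil below base is submerged).
c·N_c = 16 × 20.288 = 324.6 kPa
q·N_q = 12.3 × 10.331 = 127.08 kPa
0.5·γ·B·N_γ = 0.5 × 11.99 × 2.2 × 6.43 = 84.805 kPa
q_ult = 324.6 + 127.08 + 84.805 = 536.49 kPa.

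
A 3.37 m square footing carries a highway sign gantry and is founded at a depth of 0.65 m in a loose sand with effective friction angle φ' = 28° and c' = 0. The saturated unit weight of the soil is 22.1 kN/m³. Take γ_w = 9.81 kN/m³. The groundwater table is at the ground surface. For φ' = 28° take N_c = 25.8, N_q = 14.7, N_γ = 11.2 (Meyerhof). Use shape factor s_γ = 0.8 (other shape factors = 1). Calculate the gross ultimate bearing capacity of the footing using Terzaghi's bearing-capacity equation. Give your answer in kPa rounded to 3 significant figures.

q_ult ≈ 303 kPa

γ' = 22.1 − 9.81 = 12.29 kN/m³ (submerged throughout). q = 12.29 × 0.65 = 7.9885 kPa; the same γ' applies in the ½γBN_γ term.
q·N_q = 7.9885 × 14.7 = 117.43 kPa
0.5·γ·B·N_γ·s_γ = 0.5 × 12.29 × 3.37 × 11.2 × 0.8 = 185.55 kPa
q_ult = 117.43 + 185.55 = 302.98 kPa.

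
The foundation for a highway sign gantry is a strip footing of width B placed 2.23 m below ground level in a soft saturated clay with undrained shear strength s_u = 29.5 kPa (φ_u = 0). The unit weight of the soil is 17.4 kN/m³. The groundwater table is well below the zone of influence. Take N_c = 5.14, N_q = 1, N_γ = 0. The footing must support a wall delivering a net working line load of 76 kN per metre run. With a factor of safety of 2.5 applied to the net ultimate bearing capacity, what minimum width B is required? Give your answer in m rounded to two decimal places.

B = 1.25 m

Effective surcharge at the founding depth q = γ·D_f = 17.4 × 2.23 = 38.802 kPa.
q_ult = c·N_c + q·N_q
     = 29.5 × 5.14 + 38.802 × 1
     = 151.63 + 38.802 = 190.43 kPa.
For φ = 0 the ½γBN_γ term vanishes, so q_ult is independent of B. q_net = 190.43 − 38.802 = 151.63 kPa; q_all(net) = 151.63/2.5 = 60.652 kPa.
Required width B = w / q_all(net) = 76 / 60.652 = 1.253 m.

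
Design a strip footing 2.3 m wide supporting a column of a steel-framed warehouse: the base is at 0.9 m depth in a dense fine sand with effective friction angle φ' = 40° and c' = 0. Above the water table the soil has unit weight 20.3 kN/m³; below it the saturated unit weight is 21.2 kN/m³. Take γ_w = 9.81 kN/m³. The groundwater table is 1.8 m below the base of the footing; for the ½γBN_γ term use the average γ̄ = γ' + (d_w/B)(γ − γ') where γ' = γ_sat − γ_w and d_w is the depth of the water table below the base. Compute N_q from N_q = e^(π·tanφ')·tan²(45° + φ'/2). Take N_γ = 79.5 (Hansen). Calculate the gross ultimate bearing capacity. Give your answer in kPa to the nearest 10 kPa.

q_ult ≈ 2850 kPa

tan40° = 0.8391, so N_q = e^(π×0.8391)·tan²(65°) = 13.959 × 4.599 = 64.2.
q = γ·D_f = 20.3 × 0.9 = 18.27 kPa.
γ' = 11.39 kN/m³; averaging over the depth B below the base, γ̄ = γ' + (d_w/B)(γ − γ') = 18.363 kN/m³.
q·N_q = 18.27 × 64.195 = 1172.8 kPa
0.5·γ·B·N_γ = 0.5 × 18.363 × 2.3 × 79.5 = 1678.8 kPa
q_ult = 1172.8 + 1678.8 = 2851.7 kPa.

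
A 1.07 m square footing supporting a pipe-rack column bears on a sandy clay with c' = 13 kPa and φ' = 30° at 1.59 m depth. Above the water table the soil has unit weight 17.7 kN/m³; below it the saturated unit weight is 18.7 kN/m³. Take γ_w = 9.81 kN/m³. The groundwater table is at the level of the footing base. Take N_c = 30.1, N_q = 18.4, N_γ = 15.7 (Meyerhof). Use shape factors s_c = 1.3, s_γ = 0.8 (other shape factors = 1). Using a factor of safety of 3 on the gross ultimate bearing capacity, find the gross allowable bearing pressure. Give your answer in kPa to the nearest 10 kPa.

Overburden at base level: q = 17.7 × 1.59 = 28.143 kPa.
Below the base the soil is submerged, so the ½γBN_γ term uses γ' = 18.7 − 9.81 = 8.89 kN/m³.
Cohesion term c·N_c·s_c = 13 × 30.1 × 1.3 = 508.69 kPa; surcharge term q·N_q = 28.143 × 18.4 = 517.83 kPa; self-weight term 0.5·γ·B·N_γ·s_γ = 0.5 × 8.89 × 1.07 × 15.7 × 0.8 = 59.737 kPa.
q_ult = 508.69 + 517.83 + 59.737 = 1086.3 kPa.
q_all = 1086.3 / 3 = 362.09 kPa.

q_all ≈ 360 kPa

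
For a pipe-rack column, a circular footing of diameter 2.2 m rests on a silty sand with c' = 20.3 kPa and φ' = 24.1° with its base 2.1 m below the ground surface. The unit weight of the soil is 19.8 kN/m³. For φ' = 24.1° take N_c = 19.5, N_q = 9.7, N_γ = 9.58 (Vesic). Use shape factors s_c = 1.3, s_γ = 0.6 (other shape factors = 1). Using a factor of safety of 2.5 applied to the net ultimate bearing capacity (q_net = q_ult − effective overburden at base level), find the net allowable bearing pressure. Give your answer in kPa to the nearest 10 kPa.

q_all(net) ≈ 400 kPa

Overburden at base level: q = 19.8 × 2.1 = 41.58 kPa.
Cohesion term c·N_c·s_c = 20.3 × 19.5 × 1.3 = 514.61 kPa; surcharge term q·N_q = 41.58 × 9.7 = 403.33 kPa; self-weight term 0.5·γ·B·N_γ·s_γ = 0.5 × 19.8 × 2.2 × 9.58 × 0.6 = 125.19 kPa.
q_ult = 514.61 + 403.33 + 125.19 = 1043.1 kPa.
Net ultimate: q_net = 1043.1 − 41.58 = 1001.5 kPa.
q_all(net) = 1001.5 / 2.5 = 400.62 kPa.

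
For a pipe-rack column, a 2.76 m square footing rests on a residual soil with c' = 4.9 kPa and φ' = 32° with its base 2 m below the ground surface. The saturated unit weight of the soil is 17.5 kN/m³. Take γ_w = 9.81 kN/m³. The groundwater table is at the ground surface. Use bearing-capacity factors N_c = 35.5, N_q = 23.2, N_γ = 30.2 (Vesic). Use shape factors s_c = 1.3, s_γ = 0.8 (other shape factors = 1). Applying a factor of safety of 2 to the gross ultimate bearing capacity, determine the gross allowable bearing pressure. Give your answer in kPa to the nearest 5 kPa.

γ' = 17.5 − 9.81 = 7.69 kN/m³ (submerged throughout). q = 7.69 × 2 = 15.38 kPa; the same γ' applies in the ½γBN_γ term.
c·N_c·s_c = 4.9 × 35.5 × 1.3 = 226.14 kPa
q·N_q = 15.38 × 23.2 = 356.82 kPa
0.5·γ·B·N_γ·s_γ = 0.5 × 7.69 × 2.76 × 30.2 × 0.8 = 256.39 kPa
q_ult = 226.14 + 356.82 + 256.39 = 839.34 kPa.
q_all = q_ult / FS = 839.34 / 2 = 419.67 kPa.

q_all ≈ 420 kPa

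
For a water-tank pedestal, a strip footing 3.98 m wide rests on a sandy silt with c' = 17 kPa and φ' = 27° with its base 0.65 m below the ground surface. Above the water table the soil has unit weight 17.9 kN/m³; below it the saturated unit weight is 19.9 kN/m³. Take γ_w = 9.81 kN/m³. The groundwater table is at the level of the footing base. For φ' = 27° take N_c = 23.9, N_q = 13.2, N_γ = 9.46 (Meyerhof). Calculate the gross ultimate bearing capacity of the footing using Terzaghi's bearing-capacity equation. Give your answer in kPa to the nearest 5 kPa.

q_ult ≈ 750 kPa

Effective surcharge at the founding depth q = γ·D_f = 17.9 × 0.65 = 11.635 kPa.
The water table coincides with the base, so in the self-weight term γ → γ' = 10.09 kN/m³.
q_ult = c·N_c + q·N_q + 0.5·γ·B·N_γ
     = 17 × 23.9 + 11.635 × 13.2 + 0.5 × 10.09 × 3.98 × 9.46
     = 406.3 + 153.58 + 189.95 = 749.83 kPa.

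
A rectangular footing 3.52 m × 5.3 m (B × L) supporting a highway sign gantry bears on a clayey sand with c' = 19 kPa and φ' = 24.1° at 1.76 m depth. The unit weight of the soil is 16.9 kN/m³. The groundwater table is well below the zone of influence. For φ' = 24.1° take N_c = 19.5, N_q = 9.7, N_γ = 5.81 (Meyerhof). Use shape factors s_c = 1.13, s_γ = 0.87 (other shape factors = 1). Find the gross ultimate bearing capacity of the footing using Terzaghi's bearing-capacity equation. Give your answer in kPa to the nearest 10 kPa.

q_ult ≈ 860 kPa

q = γ·D_f = 16.9 × 1.76 = 29.744 kPa.
c·N_c·s_c = 19 × 19.5 × 1.13 = 418.66 kPa
q·N_q = 29.744 × 9.7 = 288.52 kPa
0.5·γ·B·N_γ·s_γ = 0.5 × 16.9 × 3.52 × 5.81 × 0.87 = 150.35 kPa
q_ult = 418.66 + 288.52 + 150.35 = 857.53 kPa.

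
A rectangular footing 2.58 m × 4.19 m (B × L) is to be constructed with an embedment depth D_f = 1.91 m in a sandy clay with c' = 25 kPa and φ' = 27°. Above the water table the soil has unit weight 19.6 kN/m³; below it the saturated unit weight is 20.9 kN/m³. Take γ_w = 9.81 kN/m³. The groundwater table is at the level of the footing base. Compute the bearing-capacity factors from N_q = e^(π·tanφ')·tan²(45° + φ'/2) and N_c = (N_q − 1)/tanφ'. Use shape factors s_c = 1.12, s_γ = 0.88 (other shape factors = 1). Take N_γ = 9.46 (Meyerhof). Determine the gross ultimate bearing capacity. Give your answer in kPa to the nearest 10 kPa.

tan27° = 0.5095, so N_q = e^(π×0.5095)·tan²(58.5°) = 4.957 × 2.663 = 13.2.
N_c = (13.2 − 1)/tan27° = 23.94.
Overburden at base level: q = 19.6 × 1.91 = 37.436 kPa.
Below the base the soil is submerged, so the ½γBN_γ term uses γ' = 20.9 − 9.81 = 11.09 kN/m³.
Cohesion term c·N_c·s_c = 25 × 23.942 × 1.12 = 670.38 kPa; surcharge term q·N_q = 37.436 × 13.199 = 494.12 kPa; self-weight term 0.5·γ·B·N_γ·s_γ = 0.5 × 11.09 × 2.58 × 9.46 × 0.88 = 119.1 kPa.
q_ult = 670.38 + 494.12 + 119.1 = 1283.6 kPa.

q_ult ≈ 1280 kPa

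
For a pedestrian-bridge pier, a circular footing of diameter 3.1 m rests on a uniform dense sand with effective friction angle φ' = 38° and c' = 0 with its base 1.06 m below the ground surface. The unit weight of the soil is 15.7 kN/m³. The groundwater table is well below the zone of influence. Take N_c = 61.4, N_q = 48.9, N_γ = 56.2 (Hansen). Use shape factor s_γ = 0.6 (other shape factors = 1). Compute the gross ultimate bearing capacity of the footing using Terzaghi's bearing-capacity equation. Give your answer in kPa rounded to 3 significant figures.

Effective surcharge at the founding depth q = γ·D_f = 15.7 × 1.06 = 16.642 kPa.
q_ult = q·N_q + 0.5·γ·B·N_γ·s_γ
     = 16.642 × 48.9 + 0.5 × 15.7 × 3.1 × 56.2 × 0.6
     = 813.79 + 820.58 = 1634.4 kPa.

q_ult ≈ 1630 kPa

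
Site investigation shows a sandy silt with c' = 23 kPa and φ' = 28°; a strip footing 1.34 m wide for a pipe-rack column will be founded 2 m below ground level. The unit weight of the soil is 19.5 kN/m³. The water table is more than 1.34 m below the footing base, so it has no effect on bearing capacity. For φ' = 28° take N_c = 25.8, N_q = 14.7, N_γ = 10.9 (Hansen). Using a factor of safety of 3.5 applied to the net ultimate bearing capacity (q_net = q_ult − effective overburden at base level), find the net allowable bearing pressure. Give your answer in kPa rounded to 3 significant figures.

q_all(net) ≈ 363 kPa

q = γ·D_f = 19.5 × 2 = 39 kPa.
c·N_c = 23 × 25.8 = 593.4 kPa
q·N_q = 39 × 14.7 = 573.3 kPa
0.5·γ·B·N_γ = 0.5 × 19.5 × 1.34 × 10.9 = 142.41 kPa
q_ult = 593.4 + 573.3 + 142.41 = 1309.1 kPa.
Net ultimate: q_net = 1309.1 − 39 = 1270.1 kPa.
q_all(net) = 1270.1 / 3.5 = 362.89 kPa.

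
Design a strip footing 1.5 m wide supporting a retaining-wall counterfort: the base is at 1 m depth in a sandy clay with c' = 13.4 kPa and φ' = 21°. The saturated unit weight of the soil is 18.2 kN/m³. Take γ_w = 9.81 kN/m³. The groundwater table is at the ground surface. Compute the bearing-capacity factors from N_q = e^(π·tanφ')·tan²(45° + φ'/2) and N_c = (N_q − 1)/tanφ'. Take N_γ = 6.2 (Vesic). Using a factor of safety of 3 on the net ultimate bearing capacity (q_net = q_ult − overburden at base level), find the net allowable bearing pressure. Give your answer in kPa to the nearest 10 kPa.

N_q = e^(π·tan21°)·tan²(55.5°) = 7.07; N_c = (N_q − 1)/tanφ' = 15.81.
Water table at ground surface, so effective unit weight γ' = 18.2 − 9.81 = 8.39 kN/m³ is used throughout; overburden q = 8.39 × 1 = 8.39 kPa; the same γ' applies in the ½γBN_γ term.
Cohesion term c·N_c = 13.4 × 15.815 = 211.92 kPa; surcharge term q·N_q = 8.39 × 7.0708 = 59.324 kPa; self-weight term 0.5·γ·B·N_γ = 0.5 × 8.39 × 1.5 × 6.2 = 39.013 kPa.
q_ult = 211.92 + 59.324 + 39.013 = 310.26 kPa.
q_net = 310.26 − 8.39 = 301.87 kPa.
q_all(net) = 301.87 / 3 = 100.62 kPa.

q_all(net) ≈ 100 kPa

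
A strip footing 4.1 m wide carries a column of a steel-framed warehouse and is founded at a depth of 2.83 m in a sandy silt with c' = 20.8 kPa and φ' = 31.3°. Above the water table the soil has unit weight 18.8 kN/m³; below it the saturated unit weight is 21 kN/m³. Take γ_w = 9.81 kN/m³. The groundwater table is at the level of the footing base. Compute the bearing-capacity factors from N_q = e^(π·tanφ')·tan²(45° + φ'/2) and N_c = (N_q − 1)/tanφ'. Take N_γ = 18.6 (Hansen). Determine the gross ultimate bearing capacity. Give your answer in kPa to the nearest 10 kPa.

q_ult ≈ 2260 kPa

tan31.3° = 0.608, so N_q = e^(π×0.608)·tan²(60.65°) = 6.754 × 3.162 = 21.36.
N_c = (21.36 − 1)/tan31.3° = 33.48.
q = γ·D_f = 18.8 × 2.83 = 53.204 kPa.
For the ½γBN_γ term take γ' = 21 − 9.81 = 11.19 kN/m³ (soil below base is submerged).
c·N_c = 20.8 × 33.485 = 696.49 kPa
q·N_q = 53.204 × 21.359 = 1136.4 kPa
0.5·γ·B·N_γ = 0.5 × 11.19 × 4.1 × 18.6 = 426.67 kPa
q_ult = 696.49 + 1136.4 + 426.67 = 2259.6 kPa.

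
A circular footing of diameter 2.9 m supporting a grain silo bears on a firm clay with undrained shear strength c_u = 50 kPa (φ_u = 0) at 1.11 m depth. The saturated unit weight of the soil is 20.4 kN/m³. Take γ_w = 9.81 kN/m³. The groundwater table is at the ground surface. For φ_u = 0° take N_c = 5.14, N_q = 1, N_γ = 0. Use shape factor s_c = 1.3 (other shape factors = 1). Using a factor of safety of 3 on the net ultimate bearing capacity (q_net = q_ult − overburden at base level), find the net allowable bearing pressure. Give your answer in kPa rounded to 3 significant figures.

q_all(net) ≈ 111 kPa

With the water table at the surface the whole profile is submerged: γ' = 20.4 − 9.81 = 10.59 kN/m³, so q = γ'·D_f = 11.755 kPa.
q_ult = c·N_c·s_c + q·N_q
     = 50 × 5.14 × 1.3 + 11.755 × 1
     = 334.1 + 11.755 = 345.85 kPa.
q_net = 345.85 − 11.755 = 334.1 kPa.
q_all(net) = 334.1 / 3 = 111.37 kPa.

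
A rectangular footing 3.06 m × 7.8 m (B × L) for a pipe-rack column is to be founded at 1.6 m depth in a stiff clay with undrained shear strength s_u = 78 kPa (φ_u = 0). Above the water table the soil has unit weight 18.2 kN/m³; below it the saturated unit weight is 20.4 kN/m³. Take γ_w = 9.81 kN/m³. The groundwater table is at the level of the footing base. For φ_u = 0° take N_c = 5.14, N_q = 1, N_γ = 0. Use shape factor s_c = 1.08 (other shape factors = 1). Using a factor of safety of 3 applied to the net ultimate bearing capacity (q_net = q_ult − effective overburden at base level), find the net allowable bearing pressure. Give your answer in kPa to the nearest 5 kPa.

q_all(net) ≈ 145 kPa

Overburden at base level: q = 18.2 × 1.6 = 29.12 kPa.
Cohesion term c·N_c·s_c = 78 × 5.14 × 1.08 = 432.99 kPa; surcharge term q·N_q = 29.12 × 1 = 29.12 kPa.
q_ult = 432.99 + 29.12 = 462.11 kPa.
Net ultimate: q_net = 462.11 − 29.12 = 432.99 kPa.
q_all(net) = 432.99 / 3 = 144.33 kPa.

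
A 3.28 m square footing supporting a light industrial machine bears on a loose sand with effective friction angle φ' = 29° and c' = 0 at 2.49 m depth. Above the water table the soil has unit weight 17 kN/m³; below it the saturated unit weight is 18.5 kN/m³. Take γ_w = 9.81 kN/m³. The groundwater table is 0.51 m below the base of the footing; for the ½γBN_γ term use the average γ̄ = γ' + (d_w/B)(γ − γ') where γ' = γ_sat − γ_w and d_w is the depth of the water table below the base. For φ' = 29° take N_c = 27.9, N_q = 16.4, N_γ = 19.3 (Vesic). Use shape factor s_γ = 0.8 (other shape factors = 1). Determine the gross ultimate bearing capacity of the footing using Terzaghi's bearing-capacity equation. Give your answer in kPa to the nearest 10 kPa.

q_ult ≈ 950 kPa

q = γ·D_f = 17 × 2.49 = 42.33 kPa.
γ' = 8.69 kN/m³; averaging over the depth B below the base, γ̄ = γ' + (d_w/B)(γ − γ') = 9.9821 kN/m³.
q·N_q = 42.33 × 16.4 = 694.21 kPa
0.5·γ·B·N_γ·s_γ = 0.5 × 9.9821 × 3.28 × 19.3 × 0.8 = 252.76 kPa
q_ult = 694.21 + 252.76 = 946.97 kPa.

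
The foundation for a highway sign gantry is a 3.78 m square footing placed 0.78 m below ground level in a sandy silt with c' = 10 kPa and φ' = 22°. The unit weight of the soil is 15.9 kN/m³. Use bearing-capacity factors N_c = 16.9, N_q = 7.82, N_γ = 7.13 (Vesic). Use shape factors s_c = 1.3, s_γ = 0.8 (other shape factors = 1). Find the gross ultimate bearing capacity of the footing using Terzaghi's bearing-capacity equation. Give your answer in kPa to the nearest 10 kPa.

q_ult ≈ 490 kPa

q = γ·D_f = 15.9 × 0.78 = 12.402 kPa.
c·N_c·s_c = 10 × 16.9 × 1.3 = 219.7 kPa
q·N_q = 12.402 × 7.82 = 96.984 kPa
0.5·γ·B·N_γ·s_γ = 0.5 × 15.9 × 3.78 × 7.13 × 0.8 = 171.41 kPa
q_ult = 219.7 + 96.984 + 171.41 = 488.09 kPa.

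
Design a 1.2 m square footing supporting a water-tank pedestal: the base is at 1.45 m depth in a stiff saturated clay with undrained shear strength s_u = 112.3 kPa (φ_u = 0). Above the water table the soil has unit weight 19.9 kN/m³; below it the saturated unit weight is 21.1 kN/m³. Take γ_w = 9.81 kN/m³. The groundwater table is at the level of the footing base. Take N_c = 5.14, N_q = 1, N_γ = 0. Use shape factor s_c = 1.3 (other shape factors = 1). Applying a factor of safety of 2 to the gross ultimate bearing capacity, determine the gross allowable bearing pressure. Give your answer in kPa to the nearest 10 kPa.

q_all ≈ 390 kPa

Effective surcharge at the founding depth q = γ·D_f = 19.9 × 1.45 = 28.855 kPa.
q_ult = c·N_c·s_c + q·N_q
     = 112.3 × 5.14 × 1.3 + 28.855 × 1
     = 750.39 + 28.855 = 779.24 kPa.
q_all = q_ult / FS = 779.24 / 2 = 389.62 kPa.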